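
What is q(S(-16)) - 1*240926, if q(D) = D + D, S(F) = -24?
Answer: -240974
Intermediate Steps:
q(D) = 2*D
q(S(-16)) - 1*240926 = 2*(-24) - 1*240926 = -48 - 240926 = -240974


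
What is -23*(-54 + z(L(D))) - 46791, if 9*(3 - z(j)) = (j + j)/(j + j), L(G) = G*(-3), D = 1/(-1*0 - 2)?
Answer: -410539/9 ≈ -45615.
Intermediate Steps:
D = -½ (D = 1/(0 - 2) = 1/(-2) = -½ ≈ -0.50000)
L(G) = -3*G
z(j) = 26/9 (z(j) = 3 - (j + j)/(9*(j + j)) = 3 - 2*j/(9*(2*j)) = 3 - 2*j*1/(2*j)/9 = 3 - ⅑*1 = 3 - ⅑ = 26/9)
-23*(-54 + z(L(D))) - 46791 = -23*(-54 + 26/9) - 46791 = -23*(-460/9) - 46791 = 10580/9 - 46791 = -410539/9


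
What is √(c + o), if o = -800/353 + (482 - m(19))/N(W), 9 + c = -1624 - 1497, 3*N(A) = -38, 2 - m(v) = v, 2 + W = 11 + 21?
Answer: I*√570694082654/13414 ≈ 56.318*I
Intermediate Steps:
W = 30 (W = -2 + (11 + 21) = -2 + 32 = 30)
m(v) = 2 - v
N(A) = -38/3 (N(A) = (⅓)*(-38) = -38/3)
c = -3130 (c = -9 + (-1624 - 1497) = -9 - 3121 = -3130)
o = -558841/13414 (o = -800/353 + (482 - (2 - 1*19))/(-38/3) = -800*1/353 + (482 - (2 - 19))*(-3/38) = -800/353 + (482 - 1*(-17))*(-3/38) = -800/353 + (482 + 17)*(-3/38) = -800/353 + 499*(-3/38) = -800/353 - 1497/38 = -558841/13414 ≈ -41.661)
√(c + o) = √(-3130 - 558841/13414) = √(-42544661/13414) = I*√570694082654/13414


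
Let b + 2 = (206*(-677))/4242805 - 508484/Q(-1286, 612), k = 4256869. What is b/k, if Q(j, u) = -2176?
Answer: 534657575237/9825219402184480 ≈ 5.4417e-5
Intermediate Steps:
b = 534657575237/2308085920 (b = -2 + ((206*(-677))/4242805 - 508484/(-2176)) = -2 + (-139462*1/4242805 - 508484*(-1/2176)) = -2 + (-139462/4242805 + 127121/544) = -2 + 539273747077/2308085920 = 534657575237/2308085920 ≈ 231.65)
b/k = (534657575237/2308085920)/4256869 = (534657575237/2308085920)*(1/4256869) = 534657575237/9825219402184480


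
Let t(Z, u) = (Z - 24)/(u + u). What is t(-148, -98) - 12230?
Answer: -599227/49 ≈ -12229.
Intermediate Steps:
t(Z, u) = (-24 + Z)/(2*u) (t(Z, u) = (-24 + Z)/((2*u)) = (-24 + Z)*(1/(2*u)) = (-24 + Z)/(2*u))
t(-148, -98) - 12230 = (1/2)*(-24 - 148)/(-98) - 12230 = (1/2)*(-1/98)*(-172) - 12230 = 43/49 - 12230 = -599227/49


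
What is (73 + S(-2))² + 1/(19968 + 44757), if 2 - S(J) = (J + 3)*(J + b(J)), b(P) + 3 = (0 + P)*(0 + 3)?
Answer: 478706101/64725 ≈ 7396.0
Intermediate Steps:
b(P) = -3 + 3*P (b(P) = -3 + (0 + P)*(0 + 3) = -3 + P*3 = -3 + 3*P)
S(J) = 2 - (-3 + 4*J)*(3 + J) (S(J) = 2 - (J + 3)*(J + (-3 + 3*J)) = 2 - (3 + J)*(-3 + 4*J) = 2 - (-3 + 4*J)*(3 + J))
(73 + S(-2))² + 1/(19968 + 44757) = (73 + (11 - 9*(-2) - 4*(-2)²))² + 1/(19968 + 44757) = (73 + (11 + 18 - 4*4))² + 1/64725 = (73 + (11 + 18 - 16))² + 1/64725 = (73 + 13)² + 1/64725 = 86² + 1/64725 = 7396 + 1/64725 = 478706101/64725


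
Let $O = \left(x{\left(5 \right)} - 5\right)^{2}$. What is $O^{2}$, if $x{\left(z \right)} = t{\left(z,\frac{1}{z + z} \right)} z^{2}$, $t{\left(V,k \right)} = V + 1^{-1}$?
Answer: $442050625$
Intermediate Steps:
$t{\left(V,k \right)} = 1 + V$ ($t{\left(V,k \right)} = V + 1 = 1 + V$)
$x{\left(z \right)} = z^{2} \left(1 + z\right)$ ($x{\left(z \right)} = \left(1 + z\right) z^{2} = z^{2} \left(1 + z\right)$)
$O = 21025$ ($O = \left(5^{2} \left(1 + 5\right) - 5\right)^{2} = \left(25 \cdot 6 - 5\right)^{2} = \left(150 - 5\right)^{2} = 145^{2} = 21025$)
$O^{2} = 21025^{2} = 442050625$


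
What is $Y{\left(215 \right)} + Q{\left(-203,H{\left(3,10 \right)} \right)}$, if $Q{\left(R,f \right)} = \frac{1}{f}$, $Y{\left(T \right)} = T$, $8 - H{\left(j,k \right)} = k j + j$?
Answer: $\frac{5374}{25} \approx 214.96$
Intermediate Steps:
$H{\left(j,k \right)} = 8 - j - j k$ ($H{\left(j,k \right)} = 8 - \left(k j + j\right) = 8 - \left(j k + j\right) = 8 - \left(j + j k\right) = 8 - j - j k$)
$Y{\left(215 \right)} + Q{\left(-203,H{\left(3,10 \right)} \right)} = 215 + \frac{1}{8 - 3 - 3 \cdot 10} = 215 + \frac{1}{8 - 3 - 30} = 215 + \frac{1}{-25} = 215 - \frac{1}{25} = \frac{5374}{25}$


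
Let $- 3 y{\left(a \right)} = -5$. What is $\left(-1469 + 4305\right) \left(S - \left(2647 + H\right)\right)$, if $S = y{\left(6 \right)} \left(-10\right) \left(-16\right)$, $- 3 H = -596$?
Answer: $-7314044$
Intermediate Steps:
$H = \frac{596}{3}$ ($H = \left(- \frac{1}{3}\right) \left(-596\right) = \frac{596}{3} \approx 198.67$)
$y{\left(a \right)} = \frac{5}{3}$ ($y{\left(a \right)} = \left(- \frac{1}{3}\right) \left(-5\right) = \frac{5}{3}$)
$S = \frac{800}{3}$ ($S = \frac{5}{3} \left(-10\right) \left(-16\right) = \left(- \frac{50}{3}\right) \left(-16\right) = \frac{800}{3} \approx 266.67$)
$\left(-1469 + 4305\right) \left(S - \left(2647 + H\right)\right) = \left(-1469 + 4305\right) \left(\frac{800}{3} - \frac{8537}{3}\right) = 2836 \left(\frac{800}{3} - \frac{8537}{3}\right) = 2836 \left(-2579\right) = -7314044$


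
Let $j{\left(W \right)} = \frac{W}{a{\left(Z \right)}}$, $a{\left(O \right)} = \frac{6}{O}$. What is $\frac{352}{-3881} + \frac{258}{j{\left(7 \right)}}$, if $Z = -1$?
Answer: $- \frac{6010252}{27167} \approx -221.23$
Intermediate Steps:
$j{\left(W \right)} = - \frac{W}{6}$ ($j{\left(W \right)} = \frac{W}{6 \frac{1}{-1}} = \frac{W}{6 \left(-1\right)} = \frac{W}{-6} = W \left(- \frac{1}{6}\right) = - \frac{W}{6}$)
$\frac{352}{-3881} + \frac{258}{j{\left(7 \right)}} = \frac{352}{-3881} + \frac{258}{\left(- \frac{1}{6}\right) 7} = 352 \left(- \frac{1}{3881}\right) + \frac{258}{- \frac{7}{6}} = - \frac{352}{3881} + 258 \left(- \frac{6}{7}\right) = - \frac{352}{3881} - \frac{1548}{7} = - \frac{6010252}{27167}$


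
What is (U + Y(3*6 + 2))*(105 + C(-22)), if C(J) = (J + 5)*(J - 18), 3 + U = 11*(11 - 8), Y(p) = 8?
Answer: 29830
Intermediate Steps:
U = 30 (U = -3 + 11*(11 - 8) = -3 + 11*3 = -3 + 33 = 30)
C(J) = (-18 + J)*(5 + J) (C(J) = (5 + J)*(-18 + J) = (-18 + J)*(5 + J))
(U + Y(3*6 + 2))*(105 + C(-22)) = (30 + 8)*(105 + (-90 + (-22)² - 13*(-22))) = 38*(105 + (-90 + 484 + 286)) = 38*(105 + 680) = 38*785 = 29830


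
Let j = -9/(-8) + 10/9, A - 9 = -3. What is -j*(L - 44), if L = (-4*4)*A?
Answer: 5635/18 ≈ 313.06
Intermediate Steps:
A = 6 (A = 9 - 3 = 6)
L = -96 (L = -4*4*6 = -16*6 = -96)
j = 161/72 (j = -9*(-⅛) + 10*(⅑) = 9/8 + 10/9 = 161/72 ≈ 2.2361)
-j*(L - 44) = -161*(-96 - 44)/72 = -161*(-140)/72 = -1*(-5635/18) = 5635/18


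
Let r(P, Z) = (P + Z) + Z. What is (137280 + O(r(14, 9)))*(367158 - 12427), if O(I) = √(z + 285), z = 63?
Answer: 48697471680 + 709462*√87 ≈ 4.8704e+10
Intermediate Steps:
r(P, Z) = P + 2*Z
O(I) = 2*√87 (O(I) = √(63 + 285) = √348 = 2*√87)
(137280 + O(r(14, 9)))*(367158 - 12427) = (137280 + 2*√87)*(367158 - 12427) = (137280 + 2*√87)*354731 = 48697471680 + 709462*√87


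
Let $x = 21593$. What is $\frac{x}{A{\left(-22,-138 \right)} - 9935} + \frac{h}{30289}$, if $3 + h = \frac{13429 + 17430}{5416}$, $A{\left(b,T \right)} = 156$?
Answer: $- \frac{46001112219}{20833743448} \approx -2.208$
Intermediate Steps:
$h = \frac{14611}{5416}$ ($h = -3 + \frac{13429 + 17430}{5416} = -3 + 30859 \cdot \frac{1}{5416} = -3 + \frac{30859}{5416} = \frac{14611}{5416} \approx 2.6977$)
$\frac{x}{A{\left(-22,-138 \right)} - 9935} + \frac{h}{30289} = \frac{21593}{156 - 9935} + \frac{14611}{5416 \cdot 30289} = \frac{21593}{156 - 9935} + \frac{14611}{5416} \cdot \frac{1}{30289} = \frac{21593}{-9779} + \frac{14611}{164045224} = 21593 \left(- \frac{1}{9779}\right) + \frac{14611}{164045224} = - \frac{1963}{889} + \frac{14611}{164045224} = - \frac{46001112219}{20833743448}$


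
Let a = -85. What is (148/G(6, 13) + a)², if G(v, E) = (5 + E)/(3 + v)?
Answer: 121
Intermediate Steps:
G(v, E) = (5 + E)/(3 + v)
(148/G(6, 13) + a)² = (148/(((5 + 13)/(3 + 6))) - 85)² = (148/((18/9)) - 85)² = (148/(((⅑)*18)) - 85)² = (148/2 - 85)² = (148*(½) - 85)² = (74 - 85)² = (-11)² = 121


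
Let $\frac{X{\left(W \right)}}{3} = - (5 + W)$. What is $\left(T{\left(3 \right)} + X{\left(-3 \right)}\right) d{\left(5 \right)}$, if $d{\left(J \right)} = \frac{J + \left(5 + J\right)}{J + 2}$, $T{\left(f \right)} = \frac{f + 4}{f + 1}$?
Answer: $- \frac{255}{28} \approx -9.1071$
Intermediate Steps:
$X{\left(W \right)} = -15 - 3 W$ ($X{\left(W \right)} = 3 \left(- (5 + W)\right) = 3 \left(-5 - W\right) = -15 - 3 W$)
$T{\left(f \right)} = \frac{4 + f}{1 + f}$
$d{\left(J \right)} = \frac{5 + 2 J}{2 + J}$
$\left(T{\left(3 \right)} + X{\left(-3 \right)}\right) d{\left(5 \right)} = \left(\frac{4 + 3}{1 + 3} - 6\right) \frac{5 + 2 \cdot 5}{2 + 5} = \left(\frac{1}{4} \cdot 7 + \left(-15 + 9\right)\right) \frac{5 + 10}{7} = \left(\frac{1}{4} \cdot 7 - 6\right) \frac{1}{7} \cdot 15 = \left(\frac{7}{4} - 6\right) \frac{15}{7} = \left(- \frac{17}{4}\right) \frac{15}{7} = - \frac{255}{28}$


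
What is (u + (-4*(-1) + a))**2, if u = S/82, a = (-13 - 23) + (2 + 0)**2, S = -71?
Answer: 5602689/6724 ≈ 833.24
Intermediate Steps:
a = -32 (a = -36 + 2**2 = -36 + 4 = -32)
u = -71/82 ≈ -0.86585
(u + (-4*(-1) + a))**2 = (-71/82 + (-4*(-1) - 32))**2 = (-71/82 + (4 - 32))**2 = (-71/82 - 28)**2 = (-2367/82)**2 = 5602689/6724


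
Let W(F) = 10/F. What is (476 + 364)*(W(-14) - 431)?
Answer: -362640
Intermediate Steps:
(476 + 364)*(W(-14) - 431) = (476 + 364)*(10/(-14) - 431) = 840*(10*(-1/14) - 431) = 840*(-5/7 - 431) = 840*(-3022/7) = -362640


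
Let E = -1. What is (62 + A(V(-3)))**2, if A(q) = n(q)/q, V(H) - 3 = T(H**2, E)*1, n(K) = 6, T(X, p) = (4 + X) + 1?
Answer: 1123600/289 ≈ 3887.9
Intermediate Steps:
T(X, p) = 5 + X
V(H) = 8 + H**2 (V(H) = 3 + (5 + H**2)*1 = 3 + (5 + H**2) = 8 + H**2)
A(q) = 6/q
(62 + A(V(-3)))**2 = (62 + 6/(8 + (-3)**2))**2 = (62 + 6/(8 + 9))**2 = (62 + 6/17)**2 = (1060/17)**2 = 1123600/289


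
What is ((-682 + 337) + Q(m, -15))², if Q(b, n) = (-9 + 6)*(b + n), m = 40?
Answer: 176400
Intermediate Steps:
Q(b, n) = -3*b - 3*n (Q(b, n) = -3*(b + n) = -3*b - 3*n)
((-682 + 337) + Q(m, -15))² = ((-682 + 337) + (-3*40 - 3*(-15)))² = (-345 + (-120 + 45))² = (-345 - 75)² = (-420)² = 176400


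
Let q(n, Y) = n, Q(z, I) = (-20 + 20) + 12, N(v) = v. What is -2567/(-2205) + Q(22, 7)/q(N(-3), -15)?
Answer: -6253/2205 ≈ -2.8358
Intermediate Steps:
Q(z, I) = 12 (Q(z, I) = 0 + 12 = 12)
-2567/(-2205) + Q(22, 7)/q(N(-3), -15) = -2567/(-2205) + 12/(-3) = -2567*(-1/2205) + 12*(-⅓) = 2567/2205 - 4 = -6253/2205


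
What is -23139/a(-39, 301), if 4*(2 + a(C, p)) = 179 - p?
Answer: 46278/65 ≈ 711.97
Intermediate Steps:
a(C, p) = 171/4 - p/4 (a(C, p) = -2 + (179 - p)/4 = -2 + (179/4 - p/4) = 171/4 - p/4)
-23139/a(-39, 301) = -23139/(171/4 - 1/4*301) = -23139/(171/4 - 301/4) = -23139/(-65/2) = -23139*(-2/65) = 46278/65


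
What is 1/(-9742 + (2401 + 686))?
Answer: -1/6655 ≈ -0.00015026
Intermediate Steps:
1/(-9742 + (2401 + 686)) = 1/(-9742 + 3087) = 1/(-6655) = -1/6655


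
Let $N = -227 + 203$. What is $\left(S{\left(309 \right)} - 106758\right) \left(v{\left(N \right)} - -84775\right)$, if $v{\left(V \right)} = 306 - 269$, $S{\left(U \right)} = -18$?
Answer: $-9055886112$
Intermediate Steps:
$N = -24$
$v{\left(V \right)} = 37$ ($v{\left(V \right)} = 306 - 269 = 37$)
$\left(S{\left(309 \right)} - 106758\right) \left(v{\left(N \right)} - -84775\right) = \left(-18 - 106758\right) \left(37 - -84775\right) = - 106776 \left(37 + 84775\right) = \left(-106776\right) 84812 = -9055886112$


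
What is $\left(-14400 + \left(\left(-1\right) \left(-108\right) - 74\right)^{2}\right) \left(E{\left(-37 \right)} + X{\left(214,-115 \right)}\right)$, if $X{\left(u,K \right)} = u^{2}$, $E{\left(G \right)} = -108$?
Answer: $-605091872$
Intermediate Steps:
$\left(-14400 + \left(\left(-1\right) \left(-108\right) - 74\right)^{2}\right) \left(E{\left(-37 \right)} + X{\left(214,-115 \right)}\right) = \left(-14400 + \left(\left(-1\right) \left(-108\right) - 74\right)^{2}\right) \left(-108 + 214^{2}\right) = \left(-14400 + \left(108 - 74\right)^{2}\right) \left(-108 + 45796\right) = \left(-14400 + 34^{2}\right) 45688 = \left(-14400 + 1156\right) 45688 = \left(-13244\right) 45688 = -605091872$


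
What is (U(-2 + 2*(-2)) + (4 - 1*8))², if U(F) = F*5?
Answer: 1156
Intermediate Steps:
U(F) = 5*F
(U(-2 + 2*(-2)) + (4 - 1*8))² = (5*(-2 + 2*(-2)) + (4 - 1*8))² = (5*(-2 - 4) + (4 - 8))² = (5*(-6) - 4)² = (-30 - 4)² = (-34)² = 1156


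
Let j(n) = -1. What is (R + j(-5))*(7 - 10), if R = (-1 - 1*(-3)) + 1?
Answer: -6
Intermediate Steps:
R = 3 (R = (-1 + 3) + 1 = 2 + 1 = 3)
(R + j(-5))*(7 - 10) = (3 - 1)*(7 - 10) = 2*(-3) = -6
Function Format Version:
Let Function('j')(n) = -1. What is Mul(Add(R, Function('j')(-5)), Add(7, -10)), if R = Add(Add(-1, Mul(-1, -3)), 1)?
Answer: -6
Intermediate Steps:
R = 3 (R = Add(Add(-1, 3), 1) = Add(2, 1) = 3)
Mul(Add(R, Function('j')(-5)), Add(7, -10)) = Mul(Add(3, -1), Add(7, -10)) = Mul(2, -3) = -6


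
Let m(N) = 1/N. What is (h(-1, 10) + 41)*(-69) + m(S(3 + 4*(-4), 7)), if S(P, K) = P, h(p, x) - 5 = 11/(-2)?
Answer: -72659/26 ≈ -2794.6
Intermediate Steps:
h(p, x) = -1/2 (h(p, x) = 5 + 11/(-2) = 5 + 11*(-1/2) = 5 - 11/2 = -1/2)
(h(-1, 10) + 41)*(-69) + m(S(3 + 4*(-4), 7)) = (-1/2 + 41)*(-69) + 1/(3 + 4*(-4)) = (81/2)*(-69) + 1/(3 - 16) = -5589/2 + 1/(-13) = -5589/2 - 1/13 = -72659/26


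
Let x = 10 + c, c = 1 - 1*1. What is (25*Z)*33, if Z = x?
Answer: 8250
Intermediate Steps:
c = 0 (c = 1 - 1 = 0)
x = 10 (x = 10 + 0 = 10)
Z = 10
(25*Z)*33 = (25*10)*33 = 250*33 = 8250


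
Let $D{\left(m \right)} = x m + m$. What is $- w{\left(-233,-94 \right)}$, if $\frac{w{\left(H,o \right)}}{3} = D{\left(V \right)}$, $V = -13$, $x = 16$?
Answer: $663$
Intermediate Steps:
$D{\left(m \right)} = 17 m$ ($D{\left(m \right)} = 16 m + m = 17 m$)
$w{\left(H,o \right)} = -663$ ($w{\left(H,o \right)} = 3 \cdot 17 \left(-13\right) = 3 \left(-221\right) = -663$)
$- w{\left(-233,-94 \right)} = \left(-1\right) \left(-663\right) = 663$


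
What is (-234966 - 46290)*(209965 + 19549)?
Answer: -64552189584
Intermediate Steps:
(-234966 - 46290)*(209965 + 19549) = -281256*229514 = -64552189584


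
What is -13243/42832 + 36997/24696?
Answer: 157200797/132222384 ≈ 1.1889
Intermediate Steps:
-13243/42832 + 36997/24696 = 157200797/132222384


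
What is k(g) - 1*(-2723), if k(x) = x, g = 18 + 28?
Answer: 2769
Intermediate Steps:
g = 46
k(g) - 1*(-2723) = 46 - 1*(-2723) = 46 + 2723 = 2769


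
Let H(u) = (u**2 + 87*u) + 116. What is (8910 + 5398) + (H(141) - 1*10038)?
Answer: 36534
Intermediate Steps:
H(u) = 116 + u**2 + 87*u
(8910 + 5398) + (H(141) - 1*10038) = (8910 + 5398) + ((116 + 141**2 + 87*141) - 1*10038) = 14308 + ((116 + 19881 + 12267) - 10038) = 14308 + (32264 - 10038) = 14308 + 22226 = 36534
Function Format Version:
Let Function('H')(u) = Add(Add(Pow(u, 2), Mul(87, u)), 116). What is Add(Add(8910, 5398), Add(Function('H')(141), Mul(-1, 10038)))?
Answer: 36534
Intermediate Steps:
Function('H')(u) = Add(116, Pow(u, 2), Mul(87, u))
Add(Add(8910, 5398), Add(Function('H')(141), Mul(-1, 10038))) = Add(Add(8910, 5398), Add(Add(116, Pow(141, 2), Mul(87, 141)), Mul(-1, 10038))) = Add(14308, Add(Add(116, 19881, 12267), -10038)) = Add(14308, Add(32264, -10038)) = Add(14308, 22226) = 36534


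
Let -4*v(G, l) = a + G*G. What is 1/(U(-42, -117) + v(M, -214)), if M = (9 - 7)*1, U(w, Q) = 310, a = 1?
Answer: 4/1235 ≈ 0.0032389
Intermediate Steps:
M = 2 (M = 2*1 = 2)
v(G, l) = -1/4 - G**2/4 (v(G, l) = -(1 + G*G)/4 = -(1 + G**2)/4 = -1/4 - G**2/4)
1/(U(-42, -117) + v(M, -214)) = 1/(310 + (-1/4 - 1/4*2**2)) = 1/(310 + (-1/4 - 1/4*4)) = 1/(310 + (-1/4 - 1)) = 1/(310 - 5/4) = 1/(1235/4) = 4/1235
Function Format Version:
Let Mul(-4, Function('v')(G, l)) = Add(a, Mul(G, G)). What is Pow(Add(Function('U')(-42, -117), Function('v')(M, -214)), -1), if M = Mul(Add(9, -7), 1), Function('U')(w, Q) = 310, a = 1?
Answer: Rational(4, 1235) ≈ 0.0032389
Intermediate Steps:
M = 2 (M = Mul(2, 1) = 2)
Function('v')(G, l) = Add(Rational(-1, 4), Mul(Rational(-1, 4), Pow(G, 2))) (Function('v')(G, l) = Mul(Rational(-1, 4), Add(1, Mul(G, G))) = Mul(Rational(-1, 4), Add(1, Pow(G, 2))) = Add(Rational(-1, 4), Mul(Rational(-1, 4), Pow(G, 2))))
Pow(Add(Function('U')(-42, -117), Function('v')(M, -214)), -1) = Pow(Add(310, Add(Rational(-1, 4), Mul(Rational(-1, 4), Pow(2, 2)))), -1) = Pow(Add(310, Add(Rational(-1, 4), Mul(Rational(-1, 4), 4))), -1) = Pow(Add(310, Add(Rational(-1, 4), -1)), -1) = Pow(Add(310, Rational(-5, 4)), -1) = Pow(Rational(1235, 4), -1) = Rational(4, 1235)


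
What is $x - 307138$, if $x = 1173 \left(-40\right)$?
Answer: $-354058$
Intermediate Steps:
$x = -46920$
$x - 307138 = -46920 - 307138 = -354058$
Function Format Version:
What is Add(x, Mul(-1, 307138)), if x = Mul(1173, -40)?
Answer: -354058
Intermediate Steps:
x = -46920
Add(x, Mul(-1, 307138)) = Add(-46920, Mul(-1, 307138)) = Add(-46920, -307138) = -354058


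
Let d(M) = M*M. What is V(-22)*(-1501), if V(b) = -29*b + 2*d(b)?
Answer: -2410606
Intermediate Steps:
d(M) = M²
V(b) = -29*b + 2*b²
V(-22)*(-1501) = -22*(-29 + 2*(-22))*(-1501) = -22*(-29 - 44)*(-1501) = -22*(-73)*(-1501) = 1606*(-1501) = -2410606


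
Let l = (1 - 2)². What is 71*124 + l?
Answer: 8805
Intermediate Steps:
l = 1 (l = (-1)² = 1)
71*124 + l = 71*124 + 1 = 8804 + 1 = 8805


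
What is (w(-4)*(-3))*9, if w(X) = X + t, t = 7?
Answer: -81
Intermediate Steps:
w(X) = 7 + X (w(X) = X + 7 = 7 + X)
(w(-4)*(-3))*9 = ((7 - 4)*(-3))*9 = (3*(-3))*9 = -9*9 = -81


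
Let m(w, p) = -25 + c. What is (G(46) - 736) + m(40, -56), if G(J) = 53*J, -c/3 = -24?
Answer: 1749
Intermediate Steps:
c = 72 (c = -3*(-24) = 72)
m(w, p) = 47 (m(w, p) = -25 + 72 = 47)
(G(46) - 736) + m(40, -56) = (53*46 - 736) + 47 = (2438 - 736) + 47 = 1702 + 47 = 1749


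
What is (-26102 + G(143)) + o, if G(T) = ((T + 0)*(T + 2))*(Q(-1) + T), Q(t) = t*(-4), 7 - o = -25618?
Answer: 3047568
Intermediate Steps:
o = 25625 (o = 7 - 1*(-25618) = 7 + 25618 = 25625)
Q(t) = -4*t
G(T) = T*(2 + T)*(4 + T) (G(T) = ((T + 0)*(T + 2))*(-4*(-1) + T) = (T*(2 + T))*(4 + T) = T*(2 + T)*(4 + T))
(-26102 + G(143)) + o = (-26102 + 143*(8 + 143**2 + 6*143)) + 25625 = (-26102 + 143*(8 + 20449 + 858)) + 25625 = (-26102 + 143*21315) + 25625 = (-26102 + 3048045) + 25625 = 3021943 + 25625 = 3047568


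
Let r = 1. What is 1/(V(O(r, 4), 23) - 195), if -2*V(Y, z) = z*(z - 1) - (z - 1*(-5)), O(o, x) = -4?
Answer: -1/434 ≈ -0.0023041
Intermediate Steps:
V(Y, z) = 5/2 + z/2 - z*(-1 + z)/2 (V(Y, z) = -(z*(z - 1) - (z - 1*(-5)))/2 = -(z*(-1 + z) - (z + 5))/2 = -(z*(-1 + z) - (5 + z))/2 = -(z*(-1 + z) + (-5 - z))/2 = -(-5 - z + z*(-1 + z))/2 = 5/2 + z/2 - z*(-1 + z)/2)
1/(V(O(r, 4), 23) - 195) = 1/((5/2 + 23 - 1/2*23**2) - 195) = 1/((5/2 + 23 - 1/2*529) - 195) = 1/((5/2 + 23 - 529/2) - 195) = 1/(-239 - 195) = 1/(-434) = -1/434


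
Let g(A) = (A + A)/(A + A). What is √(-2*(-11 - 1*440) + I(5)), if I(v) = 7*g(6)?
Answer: 3*√101 ≈ 30.150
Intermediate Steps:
g(A) = 1 (g(A) = (2*A)/((2*A)) = (2*A)*(1/(2*A)) = 1)
I(v) = 7 (I(v) = 7*1 = 7)
√(-2*(-11 - 1*440) + I(5)) = √(-2*(-11 - 1*440) + 7) = √(-2*(-11 - 440) + 7) = √(-2*(-451) + 7) = √(902 + 7) = √909 = 3*√101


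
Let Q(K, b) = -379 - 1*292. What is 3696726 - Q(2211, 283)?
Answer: 3697397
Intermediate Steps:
Q(K, b) = -671 (Q(K, b) = -379 - 292 = -671)
3696726 - Q(2211, 283) = 3696726 - 1*(-671) = 3696726 + 671 = 3697397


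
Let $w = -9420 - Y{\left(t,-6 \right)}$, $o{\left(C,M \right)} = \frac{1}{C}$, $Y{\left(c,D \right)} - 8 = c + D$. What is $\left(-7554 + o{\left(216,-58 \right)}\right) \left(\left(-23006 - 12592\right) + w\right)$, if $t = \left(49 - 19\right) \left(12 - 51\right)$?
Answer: $\frac{35774211275}{108} \approx 3.3124 \cdot 10^{8}$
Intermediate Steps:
$t = -1170$ ($t = 30 \left(-39\right) = -1170$)
$Y{\left(c,D \right)} = 8 + D + c$ ($Y{\left(c,D \right)} = 8 + \left(c + D\right) = 8 + \left(D + c\right) = 8 + D + c$)
$w = -8252$ ($w = -9420 - \left(8 - 6 - 1170\right) = -9420 - -1168 = -9420 + 1168 = -8252$)
$\left(-7554 + o{\left(216,-58 \right)}\right) \left(\left(-23006 - 12592\right) + w\right) = \left(-7554 + \frac{1}{216}\right) \left(\left(-23006 - 12592\right) - 8252\right) = - \frac{1631663 \left(-35598 - 8252\right)}{216} = \left(- \frac{1631663}{216}\right) \left(-43850\right) = \frac{35774211275}{108}$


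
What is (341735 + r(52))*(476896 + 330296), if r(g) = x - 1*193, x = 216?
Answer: 275864323536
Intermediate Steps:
r(g) = 23 (r(g) = 216 - 1*193 = 216 - 193 = 23)
(341735 + r(52))*(476896 + 330296) = (341735 + 23)*(476896 + 330296) = 341758*807192 = 275864323536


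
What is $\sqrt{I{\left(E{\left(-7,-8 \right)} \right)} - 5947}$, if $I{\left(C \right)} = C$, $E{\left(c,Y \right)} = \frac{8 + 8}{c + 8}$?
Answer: $3 i \sqrt{659} \approx 77.013 i$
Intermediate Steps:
$E{\left(c,Y \right)} = \frac{16}{8 + c}$
$\sqrt{I{\left(E{\left(-7,-8 \right)} \right)} - 5947} = \sqrt{\frac{16}{8 - 7} - 5947} = \sqrt{\frac{16}{1} - 5947} = \sqrt{16 \cdot 1 - 5947} = \sqrt{16 - 5947} = \sqrt{-5931} = 3 i \sqrt{659}$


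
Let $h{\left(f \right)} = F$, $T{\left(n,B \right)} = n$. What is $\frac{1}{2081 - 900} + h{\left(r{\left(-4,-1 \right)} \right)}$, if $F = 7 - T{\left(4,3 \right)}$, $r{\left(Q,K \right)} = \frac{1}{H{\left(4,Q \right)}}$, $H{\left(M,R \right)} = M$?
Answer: $\frac{3544}{1181} \approx 3.0008$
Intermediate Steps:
$r{\left(Q,K \right)} = \frac{1}{4}$
$F = 3$ ($F = 7 - 4 = 3$)
$h{\left(f \right)} = 3$
$\frac{1}{2081 - 900} + h{\left(r{\left(-4,-1 \right)} \right)} = \frac{1}{2081 - 900} + 3 = \frac{1}{1181} + 3 = \frac{3544}{1181}$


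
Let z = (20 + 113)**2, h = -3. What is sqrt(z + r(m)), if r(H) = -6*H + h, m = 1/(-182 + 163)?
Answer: 2*sqrt(1596190)/19 ≈ 132.99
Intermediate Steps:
z = 17689 (z = 133**2 = 17689)
m = -1/19 (m = 1/(-19) = -1/19 ≈ -0.052632)
r(H) = -3 - 6*H (r(H) = -6*H - 3 = -3 - 6*H)
sqrt(z + r(m)) = sqrt(17689 + (-3 - 6*(-1/19))) = sqrt(17689 + (-3 + 6/19)) = sqrt(17689 - 51/19) = sqrt(336040/19) = 2*sqrt(1596190)/19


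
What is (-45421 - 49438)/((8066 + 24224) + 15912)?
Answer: -94859/48202 ≈ -1.9679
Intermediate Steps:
(-45421 - 49438)/((8066 + 24224) + 15912) = -94859/(32290 + 15912) = -94859/48202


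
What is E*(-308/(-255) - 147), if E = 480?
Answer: -1189664/17 ≈ -69980.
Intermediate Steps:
E*(-308/(-255) - 147) = 480*(-308/(-255) - 147) = 480*(-308*(-1/255) - 147) = 480*(308/255 - 147) = 480*(-37177/255) = -1189664/17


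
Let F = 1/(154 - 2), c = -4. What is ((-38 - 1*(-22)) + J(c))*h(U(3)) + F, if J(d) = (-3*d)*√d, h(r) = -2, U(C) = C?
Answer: 4865/152 - 48*I ≈ 32.007 - 48.0*I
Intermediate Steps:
J(d) = -3*d^(3/2)
F = 1/152 ≈ 0.0065789
((-38 - 1*(-22)) + J(c))*h(U(3)) + F = ((-38 - 1*(-22)) - (-24)*I)*(-2) + 1/152 = ((-38 + 22) - (-24)*I)*(-2) + 1/152 = (-16 + 24*I)*(-2) + 1/152 = (32 - 48*I) + 1/152 = 4865/152 - 48*I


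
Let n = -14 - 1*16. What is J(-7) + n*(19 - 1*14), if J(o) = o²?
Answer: -101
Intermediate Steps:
n = -30 (n = -14 - 16 = -30)
J(-7) + n*(19 - 1*14) = (-7)² - 30*(19 - 1*14) = 49 - 30*(19 - 14) = 49 - 30*5 = 49 - 150 = -101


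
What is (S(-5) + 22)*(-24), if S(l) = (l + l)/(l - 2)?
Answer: -3936/7 ≈ -562.29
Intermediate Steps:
S(l) = 2*l/(-2 + l) (S(l) = (2*l)/(-2 + l) = 2*l/(-2 + l))
(S(-5) + 22)*(-24) = (2*(-5)/(-2 - 5) + 22)*(-24) = (2*(-5)/(-7) + 22)*(-24) = (2*(-5)*(-⅐) + 22)*(-24) = (10/7 + 22)*(-24) = (164/7)*(-24) = -3936/7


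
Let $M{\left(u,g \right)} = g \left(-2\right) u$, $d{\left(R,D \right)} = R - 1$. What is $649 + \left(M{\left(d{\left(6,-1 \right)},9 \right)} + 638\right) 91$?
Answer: $50517$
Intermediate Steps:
$d{\left(R,D \right)} = -1 + R$ ($d{\left(R,D \right)} = R - 1 = -1 + R$)
$M{\left(u,g \right)} = - 2 g u$
$649 + \left(M{\left(d{\left(6,-1 \right)},9 \right)} + 638\right) 91 = 649 + \left(\left(-2\right) 9 \left(-1 + 6\right) + 638\right) 91 = 649 + \left(\left(-2\right) 9 \cdot 5 + 638\right) 91 = 649 + \left(-90 + 638\right) 91 = 649 + 548 \cdot 91 = 649 + 49868 = 50517$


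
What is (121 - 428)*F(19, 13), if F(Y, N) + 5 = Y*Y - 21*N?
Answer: -25481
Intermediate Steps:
F(Y, N) = -5 + Y² - 21*N (F(Y, N) = -5 + (Y*Y - 21*N) = -5 + (Y² - 21*N) = -5 + Y² - 21*N)
(121 - 428)*F(19, 13) = (121 - 428)*(-5 + 19² - 21*13) = -307*(-5 + 361 - 273) = -307*83 = -25481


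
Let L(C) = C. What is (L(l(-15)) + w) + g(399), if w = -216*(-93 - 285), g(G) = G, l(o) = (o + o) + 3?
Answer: 82020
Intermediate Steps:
l(o) = 3 + 2*o (l(o) = 2*o + 3 = 3 + 2*o)
w = 81648 (w = -216*(-378) = 81648)
(L(l(-15)) + w) + g(399) = ((3 + 2*(-15)) + 81648) + 399 = ((3 - 30) + 81648) + 399 = (-27 + 81648) + 399 = 81621 + 399 = 82020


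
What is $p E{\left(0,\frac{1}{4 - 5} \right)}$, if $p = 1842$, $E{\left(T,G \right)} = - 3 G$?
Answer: $5526$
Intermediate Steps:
$p E{\left(0,\frac{1}{4 - 5} \right)} = 1842 \left(- \frac{3}{4 - 5}\right) = 1842 \left(- \frac{3}{-1}\right) = 1842 \left(\left(-3\right) \left(-1\right)\right) = 1842 \cdot 3 = 5526$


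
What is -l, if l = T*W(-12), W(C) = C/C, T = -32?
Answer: 32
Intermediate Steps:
W(C) = 1
l = -32 (l = -32*1 = -32)
-l = -1*(-32) = 32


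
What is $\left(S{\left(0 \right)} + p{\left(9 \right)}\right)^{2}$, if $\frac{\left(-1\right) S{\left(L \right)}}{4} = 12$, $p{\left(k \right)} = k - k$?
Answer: $2304$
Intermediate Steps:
$p{\left(k \right)} = 0$
$S{\left(L \right)} = -48$ ($S{\left(L \right)} = \left(-4\right) 12 = -48$)
$\left(S{\left(0 \right)} + p{\left(9 \right)}\right)^{2} = \left(-48 + 0\right)^{2} = \left(-48\right)^{2} = 2304$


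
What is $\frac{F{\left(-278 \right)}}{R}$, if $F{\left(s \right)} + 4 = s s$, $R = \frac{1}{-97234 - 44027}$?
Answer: $-10916650080$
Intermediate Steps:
$R = - \frac{1}{141261}$ ($R = \frac{1}{-141261} = - \frac{1}{141261} \approx -7.0791 \cdot 10^{-6}$)
$F{\left(s \right)} = -4 + s^{2}$ ($F{\left(s \right)} = -4 + s s = -4 + s^{2}$)
$\frac{F{\left(-278 \right)}}{R} = \frac{-4 + \left(-278\right)^{2}}{- \frac{1}{141261}} = \left(-4 + 77284\right) \left(-141261\right) = 77280 \left(-141261\right) = -10916650080$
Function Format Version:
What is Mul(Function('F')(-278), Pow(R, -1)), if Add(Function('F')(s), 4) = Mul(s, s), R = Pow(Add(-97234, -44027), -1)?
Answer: -10916650080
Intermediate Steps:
R = Rational(-1, 141261) (R = Pow(-141261, -1) = Rational(-1, 141261) ≈ -7.0791e-6)
Function('F')(s) = Add(-4, Pow(s, 2)) (Function('F')(s) = Add(-4, Mul(s, s)) = Add(-4, Pow(s, 2)))
Mul(Function('F')(-278), Pow(R, -1)) = Mul(Add(-4, Pow(-278, 2)), Pow(Rational(-1, 141261), -1)) = Mul(Add(-4, 77284), -141261) = Mul(77280, -141261) = -10916650080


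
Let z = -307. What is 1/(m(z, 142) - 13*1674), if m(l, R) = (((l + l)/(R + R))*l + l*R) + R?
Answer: -142/9166139 ≈ -1.5492e-5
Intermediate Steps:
m(l, R) = R + R*l + l²/R (m(l, R) = (((2*l)/((2*R)))*l + R*l) + R = (((2*l)*(1/(2*R)))*l + R*l) + R = ((l/R)*l + R*l) + R = (l²/R + R*l) + R = (R*l + l²/R) + R = R + R*l + l²/R)
1/(m(z, 142) - 13*1674) = 1/((142 + 142*(-307) + (-307)²/142) - 13*1674) = 1/((142 - 43594 + (1/142)*94249) - 21762) = 1/((142 - 43594 + 94249/142) - 21762) = 1/(-6075935/142 - 21762) = 1/(-9166139/142) = -142/9166139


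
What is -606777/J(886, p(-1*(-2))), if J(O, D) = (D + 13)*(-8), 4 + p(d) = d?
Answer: 606777/88 ≈ 6895.2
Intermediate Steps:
p(d) = -4 + d
J(O, D) = -104 - 8*D (J(O, D) = (13 + D)*(-8) = -104 - 8*D)
-606777/J(886, p(-1*(-2))) = -606777/(-104 - 8*(-4 - 1*(-2))) = -606777/(-104 - 8*(-4 + 2)) = -606777/(-104 - 8*(-2)) = -606777/(-104 + 16) = -606777/(-88) = -606777*(-1/88) = 606777/88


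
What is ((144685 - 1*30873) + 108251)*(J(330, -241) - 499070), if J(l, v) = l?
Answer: -110751700620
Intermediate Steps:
((144685 - 1*30873) + 108251)*(J(330, -241) - 499070) = ((144685 - 1*30873) + 108251)*(330 - 499070) = ((144685 - 30873) + 108251)*(-498740) = (113812 + 108251)*(-498740) = 222063*(-498740) = -110751700620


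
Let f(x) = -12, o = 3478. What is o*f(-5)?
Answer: -41736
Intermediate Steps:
o*f(-5) = 3478*(-12) = -41736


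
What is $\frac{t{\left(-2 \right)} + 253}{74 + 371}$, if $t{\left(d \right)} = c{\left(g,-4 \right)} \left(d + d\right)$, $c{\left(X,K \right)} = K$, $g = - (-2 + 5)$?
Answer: $\frac{269}{445} \approx 0.60449$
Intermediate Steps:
$g = -3$ ($g = \left(-1\right) 3 = -3$)
$t{\left(d \right)} = - 8 d$ ($t{\left(d \right)} = - 4 \left(d + d\right) = - 4 \cdot 2 d = - 8 d$)
$\frac{t{\left(-2 \right)} + 253}{74 + 371} = \frac{\left(-8\right) \left(-2\right) + 253}{74 + 371} = \frac{16 + 253}{445} = 269 \cdot \frac{1}{445} = \frac{269}{445}$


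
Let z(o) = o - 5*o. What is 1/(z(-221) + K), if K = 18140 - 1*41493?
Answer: -1/22469 ≈ -4.4506e-5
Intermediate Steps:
z(o) = -4*o
K = -23353 (K = 18140 - 41493 = -23353)
1/(z(-221) + K) = 1/(-4*(-221) - 23353) = 1/(884 - 23353) = 1/(-22469) = -1/22469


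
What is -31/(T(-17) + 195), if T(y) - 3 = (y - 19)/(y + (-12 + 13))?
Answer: -124/801 ≈ -0.15481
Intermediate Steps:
T(y) = 3 + (-19 + y)/(1 + y) (T(y) = 3 + (y - 19)/(y + (-12 + 13)) = 3 + (-19 + y)/(y + 1) = 3 + (-19 + y)/(1 + y))
-31/(T(-17) + 195) = -31/(4*(-4 - 17)/(1 - 17) + 195) = -31/(4*(-21)/(-16) + 195) = -31/(4*(-1/16)*(-21) + 195) = -31/(21/4 + 195) = -31/(801/4) = (4/801)*(-31) = -124/801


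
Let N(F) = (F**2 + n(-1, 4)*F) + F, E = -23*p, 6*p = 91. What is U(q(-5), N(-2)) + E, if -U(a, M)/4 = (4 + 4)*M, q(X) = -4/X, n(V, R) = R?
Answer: -941/6 ≈ -156.83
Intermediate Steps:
p = 91/6 (p = (1/6)*91 = 91/6 ≈ 15.167)
E = -2093/6 (E = -23*91/6 = -2093/6 ≈ -348.83)
N(F) = F**2 + 5*F (N(F) = (F**2 + 4*F) + F = F**2 + 5*F)
U(a, M) = -32*M (U(a, M) = -4*(4 + 4)*M = -32*M)
U(q(-5), N(-2)) + E = -(-64)*(5 - 2) - 2093/6 = -(-64)*3 - 2093/6 = -32*(-6) - 2093/6 = 192 - 2093/6 = -941/6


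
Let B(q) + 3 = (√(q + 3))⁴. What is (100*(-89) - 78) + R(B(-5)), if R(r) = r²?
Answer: -8977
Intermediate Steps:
B(q) = -3 + (3 + q)² (B(q) = -3 + (√(q + 3))⁴ = -3 + (√(3 + q))⁴ = -3 + (3 + q)²)
(100*(-89) - 78) + R(B(-5)) = (100*(-89) - 78) + (-3 + (3 - 5)²)² = (-8900 - 78) + (-3 + (-2)²)² = -8978 + (-3 + 4)² = -8978 + 1² = -8978 + 1 = -8977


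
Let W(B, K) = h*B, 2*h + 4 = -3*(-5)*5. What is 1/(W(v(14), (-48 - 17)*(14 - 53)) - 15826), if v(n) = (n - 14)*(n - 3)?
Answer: -1/15826 ≈ -6.3187e-5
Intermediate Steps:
h = 71/2 (h = -2 + (-3*(-5)*5)/2 = -2 + (15*5)/2 = -2 + (½)*75 = -2 + 75/2 = 71/2 ≈ 35.500)
v(n) = (-14 + n)*(-3 + n)
W(B, K) = 71*B/2
1/(W(v(14), (-48 - 17)*(14 - 53)) - 15826) = 1/(71*(42 + 14² - 17*14)/2 - 15826) = 1/(71*(42 + 196 - 238)/2 - 15826) = 1/((71/2)*0 - 15826) = 1/(0 - 15826) = 1/(-15826) = -1/15826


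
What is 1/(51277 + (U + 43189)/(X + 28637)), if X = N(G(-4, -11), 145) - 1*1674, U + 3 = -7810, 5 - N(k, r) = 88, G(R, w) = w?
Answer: 560/28715857 ≈ 1.9501e-5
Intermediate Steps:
N(k, r) = -83 (N(k, r) = 5 - 1*88 = 5 - 88 = -83)
U = -7813 (U = -3 - 7810 = -7813)
X = -1757 (X = -83 - 1*1674 = -83 - 1674 = -1757)
1/(51277 + (U + 43189)/(X + 28637)) = 1/(51277 + (-7813 + 43189)/(-1757 + 28637)) = 1/(51277 + 35376/26880) = 1/(51277 + 35376*(1/26880)) = 1/(51277 + 737/560) = 1/(28715857/560) = 560/28715857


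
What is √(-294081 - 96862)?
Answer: I*√390943 ≈ 625.25*I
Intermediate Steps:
√(-294081 - 96862) = √(-390943) = I*√390943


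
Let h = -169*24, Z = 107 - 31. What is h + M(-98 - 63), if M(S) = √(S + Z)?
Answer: -4056 + I*√85 ≈ -4056.0 + 9.2195*I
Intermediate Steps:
Z = 76
M(S) = √(76 + S) (M(S) = √(S + 76) = √(76 + S))
h = -4056
h + M(-98 - 63) = -4056 + √(76 + (-98 - 63)) = -4056 + √(76 - 161) = -4056 + √(-85) = -4056 + I*√85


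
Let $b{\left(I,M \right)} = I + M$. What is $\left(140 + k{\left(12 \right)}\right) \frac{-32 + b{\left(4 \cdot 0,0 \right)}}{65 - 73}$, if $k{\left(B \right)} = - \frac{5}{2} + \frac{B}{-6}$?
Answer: $542$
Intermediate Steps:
$k{\left(B \right)} = - \frac{5}{2} - \frac{B}{6}$ ($k{\left(B \right)} = \left(-5\right) \frac{1}{2} + B \left(- \frac{1}{6}\right) = - \frac{5}{2} - \frac{B}{6}$)
$\left(140 + k{\left(12 \right)}\right) \frac{-32 + b{\left(4 \cdot 0,0 \right)}}{65 - 73} = \left(140 - \frac{9}{2}\right) \frac{-32 + \left(4 \cdot 0 + 0\right)}{65 - 73} = \left(140 - \frac{9}{2}\right) \frac{-32 + \left(0 + 0\right)}{-8} = \left(140 - \frac{9}{2}\right) \left(-32 + 0\right) \left(- \frac{1}{8}\right) = \frac{271 \left(\left(-32\right) \left(- \frac{1}{8}\right)\right)}{2} = \frac{271}{2} \cdot 4 = 542$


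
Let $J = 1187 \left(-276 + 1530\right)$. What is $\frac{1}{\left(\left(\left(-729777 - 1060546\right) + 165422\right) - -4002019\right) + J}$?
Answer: $\frac{1}{3865616} \approx 2.5869 \cdot 10^{-7}$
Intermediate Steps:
$J = 1488498$ ($J = 1187 \cdot 1254 = 1488498$)
$\frac{1}{\left(\left(\left(-729777 - 1060546\right) + 165422\right) - -4002019\right) + J} = \frac{1}{\left(\left(\left(-729777 - 1060546\right) + 165422\right) - -4002019\right) + 1488498} = \frac{1}{\left(\left(-1790323 + 165422\right) + 4002019\right) + 1488498} = \frac{1}{\left(-1624901 + 4002019\right) + 1488498} = \frac{1}{2377118 + 1488498} = \frac{1}{3865616}$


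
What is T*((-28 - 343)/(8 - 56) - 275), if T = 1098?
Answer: -2347707/8 ≈ -2.9346e+5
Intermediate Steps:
T*((-28 - 343)/(8 - 56) - 275) = 1098*((-28 - 343)/(8 - 56) - 275) = 1098*(-371/(-48) - 275) = 1098*(-371*(-1/48) - 275) = 1098*(371/48 - 275) = 1098*(-12829/48) = -2347707/8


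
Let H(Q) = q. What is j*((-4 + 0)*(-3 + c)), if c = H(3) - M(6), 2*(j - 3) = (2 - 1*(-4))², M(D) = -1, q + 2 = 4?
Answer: 0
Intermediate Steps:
q = 2 (q = -2 + 4 = 2)
H(Q) = 2
j = 21 (j = 3 + (2 - 1*(-4))²/2 = 3 + (2 + 4)²/2 = 3 + (½)*6² = 3 + (½)*36 = 3 + 18 = 21)
c = 3 (c = 2 - 1*(-1) = 2 + 1 = 3)
j*((-4 + 0)*(-3 + c)) = 21*((-4 + 0)*(-3 + 3)) = 21*(-4*0) = 21*0 = 0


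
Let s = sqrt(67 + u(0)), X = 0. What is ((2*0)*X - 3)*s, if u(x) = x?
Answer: -3*sqrt(67) ≈ -24.556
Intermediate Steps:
s = sqrt(67) (s = sqrt(67 + 0) = sqrt(67) ≈ 8.1853)
((2*0)*X - 3)*s = ((2*0)*0 - 3)*sqrt(67) = (0*0 - 3)*sqrt(67) = (0 - 3)*sqrt(67) = -3*sqrt(67)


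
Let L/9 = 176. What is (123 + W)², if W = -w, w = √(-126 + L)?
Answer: 16587 - 6642*√2 ≈ 7193.8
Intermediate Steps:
L = 1584 (L = 9*176 = 1584)
w = 27*√2 (w = √(-126 + 1584) = √1458 = 27*√2 ≈ 38.184)
W = -27*√2 ≈ -38.184
(123 + W)² = (123 - 27*√2)²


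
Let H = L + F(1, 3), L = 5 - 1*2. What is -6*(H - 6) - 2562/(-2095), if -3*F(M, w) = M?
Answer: 44462/2095 ≈ 21.223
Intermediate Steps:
F(M, w) = -M/3
L = 3 (L = 5 - 2 = 3)
H = 8/3 (H = 3 - ⅓*1 = 3 - ⅓ = 8/3 ≈ 2.6667)
-6*(H - 6) - 2562/(-2095) = -6*(8/3 - 6) - 2562/(-2095) = -6*(-10/3) - 2562*(-1)/2095 = 20 - 1*(-2562/2095) = 20 + 2562/2095 = 44462/2095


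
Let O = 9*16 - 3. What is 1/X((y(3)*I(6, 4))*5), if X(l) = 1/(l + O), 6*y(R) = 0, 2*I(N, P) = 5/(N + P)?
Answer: 141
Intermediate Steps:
I(N, P) = 5/(2*(N + P)) (I(N, P) = (5/(N + P))/2 = 5/(2*(N + P)))
y(R) = 0 (y(R) = (1/6)*0 = 0)
O = 141 (O = 144 - 3 = 141)
X(l) = 1/(141 + l) (X(l) = 1/(l + 141) = 1/(141 + l))
1/X((y(3)*I(6, 4))*5) = 1/(1/(141 + (0*(5/(2*(6 + 4))))*5)) = 1/(1/(141 + (0*((5/2)/10))*5)) = 1/(1/(141 + (0*((5/2)*(1/10)))*5)) = 1/(1/(141 + (0*(1/4))*5)) = 1/(1/(141 + 0*5)) = 1/(1/(141 + 0)) = 1/(1/141) = 141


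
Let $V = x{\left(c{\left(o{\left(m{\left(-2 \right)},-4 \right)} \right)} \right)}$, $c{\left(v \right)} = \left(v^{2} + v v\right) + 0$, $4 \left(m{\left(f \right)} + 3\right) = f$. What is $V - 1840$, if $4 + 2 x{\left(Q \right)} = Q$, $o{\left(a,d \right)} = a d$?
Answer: $-1646$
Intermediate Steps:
$m{\left(f \right)} = -3 + \frac{f}{4}$
$c{\left(v \right)} = 2 v^{2}$ ($c{\left(v \right)} = \left(v^{2} + v^{2}\right) + 0 = 2 v^{2} + 0 = 2 v^{2}$)
$x{\left(Q \right)} = -2 + \frac{Q}{2}$
$V = 194$ ($V = -2 + \frac{2 \left(\left(-3 + \frac{1}{4} \left(-2\right)\right) \left(-4\right)\right)^{2}}{2} = -2 + \frac{2 \left(\left(-3 - \frac{1}{2}\right) \left(-4\right)\right)^{2}}{2} = -2 + \frac{2 \left(\left(- \frac{7}{2}\right) \left(-4\right)\right)^{2}}{2} = -2 + \frac{2 \cdot 14^{2}}{2} = -2 + \frac{2 \cdot 196}{2} = -2 + \frac{1}{2} \cdot 392 = -2 + 196 = 194$)
$V - 1840 = 194 - 1840 = -1646$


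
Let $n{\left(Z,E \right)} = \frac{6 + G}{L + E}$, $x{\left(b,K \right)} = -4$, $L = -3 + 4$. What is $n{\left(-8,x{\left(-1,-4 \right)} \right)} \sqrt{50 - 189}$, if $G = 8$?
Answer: $- \frac{14 i \sqrt{139}}{3} \approx - 55.019 i$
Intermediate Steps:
$L = 1$
$n{\left(Z,E \right)} = \frac{14}{1 + E}$ ($n{\left(Z,E \right)} = \frac{6 + 8}{1 + E} = \frac{14}{1 + E}$)
$n{\left(-8,x{\left(-1,-4 \right)} \right)} \sqrt{50 - 189} = \frac{14}{1 - 4} \sqrt{50 - 189} = \frac{14}{-3} \sqrt{-139} = 14 \left(- \frac{1}{3}\right) i \sqrt{139} = - \frac{14 i \sqrt{139}}{3}$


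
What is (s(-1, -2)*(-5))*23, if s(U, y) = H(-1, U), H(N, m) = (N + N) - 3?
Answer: 575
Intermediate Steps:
H(N, m) = -3 + 2*N (H(N, m) = 2*N - 3 = -3 + 2*N)
s(U, y) = -5 (s(U, y) = -3 + 2*(-1) = -3 - 2 = -5)
(s(-1, -2)*(-5))*23 = -5*(-5)*23 = 25*23 = 575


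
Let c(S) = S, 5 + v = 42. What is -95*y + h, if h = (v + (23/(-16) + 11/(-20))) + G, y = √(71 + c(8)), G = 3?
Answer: 3041/80 - 95*√79 ≈ -806.37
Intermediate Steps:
v = 37 (v = -5 + 42 = 37)
y = √79 (y = √(71 + 8) = √79 ≈ 8.8882)
h = 3041/80 (h = (37 + (23/(-16) + 11/(-20))) + 3 = (37 + (23*(-1/16) + 11*(-1/20))) + 3 = (37 + (-23/16 - 11/20)) + 3 = (37 - 159/80) + 3 = 2801/80 + 3 = 3041/80 ≈ 38.013)
-95*y + h = -95*√79 + 3041/80 = 3041/80 - 95*√79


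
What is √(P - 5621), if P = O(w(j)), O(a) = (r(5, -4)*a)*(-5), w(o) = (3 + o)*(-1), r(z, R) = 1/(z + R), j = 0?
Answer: I*√5606 ≈ 74.873*I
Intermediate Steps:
r(z, R) = 1/(R + z)
w(o) = -3 - o
O(a) = -5*a (O(a) = (a/(-4 + 5))*(-5) = (a/1)*(-5) = (1*a)*(-5) = a*(-5) = -5*a)
P = 15 (P = -5*(-3 - 1*0) = -5*(-3 + 0) = -5*(-3) = 15)
√(P - 5621) = √(15 - 5621) = √(-5606) = I*√5606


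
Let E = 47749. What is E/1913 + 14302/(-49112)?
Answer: 1158844581/46975628 ≈ 24.669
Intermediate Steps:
E/1913 + 14302/(-49112) = 47749/1913 + 14302/(-49112) = 47749*(1/1913) + 14302*(-1/49112) = 47749/1913 - 7151/24556 = 1158844581/46975628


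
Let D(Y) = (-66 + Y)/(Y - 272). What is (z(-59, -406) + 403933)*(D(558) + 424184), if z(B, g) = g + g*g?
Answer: 34476080000554/143 ≈ 2.4109e+11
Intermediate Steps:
z(B, g) = g + g²
D(Y) = (-66 + Y)/(-272 + Y)
(z(-59, -406) + 403933)*(D(558) + 424184) = (-406*(1 - 406) + 403933)*((-66 + 558)/(-272 + 558) + 424184) = (-406*(-405) + 403933)*(492/286 + 424184) = (164430 + 403933)*((1/286)*492 + 424184) = 568363*(246/143 + 424184) = 568363*(60658558/143) = 34476080000554/143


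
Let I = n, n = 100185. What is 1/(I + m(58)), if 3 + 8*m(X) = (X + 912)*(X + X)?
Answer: 8/913997 ≈ 8.7528e-6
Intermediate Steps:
m(X) = -3/8 + X*(912 + X)/4 (m(X) = -3/8 + ((X + 912)*(X + X))/8 = -3/8 + ((912 + X)*(2*X))/8 = -3/8 + (2*X*(912 + X))/8 = -3/8 + X*(912 + X)/4)
I = 100185
1/(I + m(58)) = 1/(100185 + (-3/8 + 228*58 + (1/4)*58**2)) = 1/(100185 + (-3/8 + 13224 + (1/4)*3364)) = 1/(100185 + (-3/8 + 13224 + 841)) = 1/(100185 + 112517/8) = 1/(913997/8) = 8/913997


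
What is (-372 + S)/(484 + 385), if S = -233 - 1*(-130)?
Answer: -475/869 ≈ -0.54661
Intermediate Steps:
S = -103 (S = -233 + 130 = -103)
(-372 + S)/(484 + 385) = (-372 - 103)/(484 + 385) = -475/869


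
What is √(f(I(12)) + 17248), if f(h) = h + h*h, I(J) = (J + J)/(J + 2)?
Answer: 2*√211345/7 ≈ 131.35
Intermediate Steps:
I(J) = 2*J/(2 + J) (I(J) = (2*J)/(2 + J) = 2*J/(2 + J))
f(h) = h + h²
√(f(I(12)) + 17248) = √((2*12/(2 + 12))*(1 + 2*12/(2 + 12)) + 17248) = √((2*12/14)*(1 + 2*12/14) + 17248) = √((2*12*(1/14))*(1 + 2*12*(1/14)) + 17248) = √(12*(1 + 12/7)/7 + 17248) = √((12/7)*(19/7) + 17248) = √(228/49 + 17248) = √(845380/49) = 2*√211345/7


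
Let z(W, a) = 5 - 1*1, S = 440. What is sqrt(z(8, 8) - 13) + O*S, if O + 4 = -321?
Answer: -143000 + 3*I ≈ -1.43e+5 + 3.0*I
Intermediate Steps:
O = -325 (O = -4 - 321 = -325)
z(W, a) = 4 (z(W, a) = 5 - 1 = 4)
sqrt(z(8, 8) - 13) + O*S = sqrt(4 - 13) - 325*440 = sqrt(-9) - 143000 = 3*I - 143000 = -143000 + 3*I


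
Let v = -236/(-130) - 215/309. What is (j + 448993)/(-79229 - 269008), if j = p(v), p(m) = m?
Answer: -9018046892/6994340145 ≈ -1.2893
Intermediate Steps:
v = 22487/20085 (v = -236*(-1/130) - 215*1/309 = 118/65 - 215/309 = 22487/20085 ≈ 1.1196)
j = 22487/20085 ≈ 1.1196
(j + 448993)/(-79229 - 269008) = (22487/20085 + 448993)/(-79229 - 269008) = (9018046892/20085)/(-348237) = (9018046892/20085)*(-1/348237) = -9018046892/6994340145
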